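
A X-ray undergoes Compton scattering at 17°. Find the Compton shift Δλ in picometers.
0.1060 pm

Using the Compton scattering formula:
Δλ = λ_C(1 - cos θ)

where λ_C = h/(m_e·c) ≈ 2.4263 pm is the Compton wavelength of an electron.

For θ = 17°:
cos(17°) = 0.9563
1 - cos(17°) = 0.0437

Δλ = 2.4263 × 0.0437
Δλ = 0.1060 pm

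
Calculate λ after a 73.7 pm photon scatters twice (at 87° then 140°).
80.2843 pm

Apply Compton shift twice:

First scattering at θ₁ = 87°:
Δλ₁ = λ_C(1 - cos(87°))
Δλ₁ = 2.4263 × 0.9477
Δλ₁ = 2.2993 pm

After first scattering:
λ₁ = 73.7 + 2.2993 = 75.9993 pm

Second scattering at θ₂ = 140°:
Δλ₂ = λ_C(1 - cos(140°))
Δλ₂ = 2.4263 × 1.7660
Δλ₂ = 4.2850 pm

Final wavelength:
λ₂ = 75.9993 + 4.2850 = 80.2843 pm

Total shift: Δλ_total = 2.2993 + 4.2850 = 6.5843 pm

(Intermediate values are shown rounded; full precision is carried through to the final answer.)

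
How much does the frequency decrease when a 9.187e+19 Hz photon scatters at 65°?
2.759e+19 Hz (decrease)

Convert frequency to wavelength (c = 299792458 m/s):
λ₀ = c/f₀ = 299792458/9.187e+19 = 3.2632248e-12 m = 3.2632 pm

Calculate Compton shift:
Δλ = λ_C(1 - cos(65°)) = 1.4009 pm

Final wavelength:
λ' = λ₀ + Δλ = 3.2632 + 1.4009 = 4.6641 pm

Final frequency:
f' = c/λ' = 299792458/4.6641320e-12 = 6.4276152e+19 Hz

Frequency shift (decrease):
Δf = f₀ - f' = 9.187e+19 - 6.4276152e+19 = 2.759e+19 Hz

(Intermediate values are shown rounded; full precision is carried through to the final answer.)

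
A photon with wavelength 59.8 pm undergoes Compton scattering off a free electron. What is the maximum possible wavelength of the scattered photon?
64.6526 pm (at θ = 180°)

The Compton shift is Δλ = λ_C(1 − cos θ).

Since cos θ ranges from −1 to 1, the factor (1 − cos θ) ranges from 0 to 2; the maximum shift occurs at θ = 180° (backscattering):
Δλ_max = 2λ_C = 2 × 2.4263 pm = 4.8526 pm

Maximum scattered wavelength:
λ'_max = λ₀ + Δλ_max = 59.8 + 4.8526 = 64.6526 pm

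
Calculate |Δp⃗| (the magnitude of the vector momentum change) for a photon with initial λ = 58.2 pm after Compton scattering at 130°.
1.9978e-23 kg·m/s

Photon momentum magnitude is p = h/λ.

Initial momentum:
p₀ = h/λ = 6.6261e-34/5.8200e-11 = 1.1385e-23 kg·m/s

After scattering:
λ' = λ + Δλ = 58.2 + 3.9859 = 62.1859 pm
p' = h/λ' = 6.6261e-34/6.2186e-11 = 1.0655e-23 kg·m/s

Momentum is a vector; the scattered photon's direction makes angle θ = 130° with the incident direction. The magnitude of the vector change Δp⃗ = p⃗₀ − p⃗' is found from the law of cosines:
|Δp⃗|² = p₀² + p'² − 2p₀p'cos θ
|Δp⃗|² = (1.1385e-23)² + (1.0655e-23)² − 2·1.1385e-23·1.0655e-23·cos(130°)
|Δp⃗| = 1.9978e-23 kg·m/s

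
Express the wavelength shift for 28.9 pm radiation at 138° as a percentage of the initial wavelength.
14.6346%

Calculate the Compton shift:
Δλ = λ_C(1 - cos(138°))
Δλ = 2.4263 × (1 - cos(138°))
Δλ = 2.4263 × 1.7431
Δλ = 4.2294 pm

Percentage change:
(Δλ/λ₀) × 100 = (4.2294/28.9) × 100
= 14.6346%

(Intermediate values are shown rounded; full precision is carried through to the final answer.)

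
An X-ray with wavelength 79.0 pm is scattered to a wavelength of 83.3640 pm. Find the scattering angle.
143.00°

First find the wavelength shift:
Δλ = λ' - λ = 83.3640 - 79.0 = 4.3640 pm

Using Δλ = λ_C(1 - cos θ), with λ_C = h/(m_e·c) ≈ 2.42631024 pm:
cos θ = 1 - Δλ/λ_C
cos θ = 1 - 4.3640/2.42631024
cos θ = -0.798616

θ = arccos(-0.798616)
θ = 143.00°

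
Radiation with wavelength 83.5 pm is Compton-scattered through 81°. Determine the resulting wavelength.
85.5468 pm

Using the Compton scattering formula:
λ' = λ + Δλ = λ + λ_C(1 - cos θ)

Given:
- Initial wavelength λ = 83.5 pm
- Scattering angle θ = 81°
- Compton wavelength λ_C ≈ 2.4263 pm

Calculate the shift:
Δλ = 2.4263 × (1 - cos(81°))
Δλ = 2.4263 × 0.8436
Δλ = 2.0468 pm

Final wavelength:
λ' = 83.5 + 2.0468 = 85.5468 pm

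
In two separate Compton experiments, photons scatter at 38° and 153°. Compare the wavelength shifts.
153° produces the larger shift by a factor of 8.920

Calculate both shifts using Δλ = λ_C(1 - cos θ):

For θ₁ = 38°:
Δλ₁ = 2.4263 × (1 - cos(38°))
Δλ₁ = 2.4263 × 0.2120
Δλ₁ = 0.5144 pm

For θ₂ = 153°:
Δλ₂ = 2.4263 × (1 - cos(153°))
Δλ₂ = 2.4263 × 1.8910
Δλ₂ = 4.5882 pm

The 153° angle produces the larger shift.
Ratio: 4.5882/0.5144 = 8.920

(Intermediate values are shown rounded; full precision is carried through to the final answer.)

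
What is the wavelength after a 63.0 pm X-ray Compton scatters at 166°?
67.7805 pm

Using the Compton scattering formula:
λ' = λ + Δλ = λ + λ_C(1 - cos θ)

Given:
- Initial wavelength λ = 63.0 pm
- Scattering angle θ = 166°
- Compton wavelength λ_C ≈ 2.4263 pm

Calculate the shift:
Δλ = 2.4263 × (1 - cos(166°))
Δλ = 2.4263 × 1.9703
Δλ = 4.7805 pm

Final wavelength:
λ' = 63.0 + 4.7805 = 67.7805 pm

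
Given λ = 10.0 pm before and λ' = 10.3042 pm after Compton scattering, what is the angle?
29.00°

First find the wavelength shift:
Δλ = λ' - λ = 10.3042 - 10.0 = 0.3042 pm

Using Δλ = λ_C(1 - cos θ), with λ_C = h/(m_e·c) ≈ 2.42631024 pm:
cos θ = 1 - Δλ/λ_C
cos θ = 1 - 0.3042/2.42631024
cos θ = 0.874624

θ = arccos(0.874624)
θ = 29.00°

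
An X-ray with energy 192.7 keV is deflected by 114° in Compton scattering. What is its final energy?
125.9077 keV

First convert energy to wavelength:
λ = hc/E, with hc ≈ 1239.842 keV·pm (i.e. 1239.842 eV·nm)

For E = 192.7 keV = 192700 eV:
λ = 1239.842 keV·pm / 192.7 keV
λ = 6.4341 pm

Calculate the Compton shift:
Δλ = λ_C(1 - cos(114°)) = 2.4263 × 1.4067
Δλ = 3.4132 pm

Final wavelength:
λ' = 6.4341 + 3.4132 = 9.8472 pm

Final energy:
E' = hc/λ' = 1239.842 / 9.8472 = 125.9077 keV

(Intermediate values are shown rounded; full precision is carried through to the final answer.)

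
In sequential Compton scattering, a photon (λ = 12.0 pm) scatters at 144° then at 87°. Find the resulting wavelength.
18.6886 pm

Apply Compton shift twice:

First scattering at θ₁ = 144°:
Δλ₁ = λ_C(1 - cos(144°))
Δλ₁ = 2.4263 × 1.8090
Δλ₁ = 4.3892 pm

After first scattering:
λ₁ = 12.0 + 4.3892 = 16.3892 pm

Second scattering at θ₂ = 87°:
Δλ₂ = λ_C(1 - cos(87°))
Δλ₂ = 2.4263 × 0.9477
Δλ₂ = 2.2993 pm

Final wavelength:
λ₂ = 16.3892 + 2.2993 = 18.6886 pm

Total shift: Δλ_total = 4.3892 + 2.2993 = 6.6886 pm

(Intermediate values are shown rounded; full precision is carried through to the final answer.)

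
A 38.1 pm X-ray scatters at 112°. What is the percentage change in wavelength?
8.7539%

Calculate the Compton shift:
Δλ = λ_C(1 - cos(112°))
Δλ = 2.4263 × (1 - cos(112°))
Δλ = 2.4263 × 1.3746
Δλ = 3.3352 pm

Percentage change:
(Δλ/λ₀) × 100 = (3.3352/38.1) × 100
= 8.7539%

(Intermediate values are shown rounded; full precision is carried through to the final answer.)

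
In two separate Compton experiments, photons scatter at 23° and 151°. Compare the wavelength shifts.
151° produces the larger shift by a factor of 23.582

Calculate both shifts using Δλ = λ_C(1 - cos θ):

For θ₁ = 23°:
Δλ₁ = 2.4263 × (1 - cos(23°))
Δλ₁ = 2.4263 × 0.0795
Δλ₁ = 0.1929 pm

For θ₂ = 151°:
Δλ₂ = 2.4263 × (1 - cos(151°))
Δλ₂ = 2.4263 × 1.8746
Δλ₂ = 4.5484 pm

The 151° angle produces the larger shift.
Ratio: 4.5484/0.1929 = 23.582

(Intermediate values are shown rounded; full precision is carried through to the final answer.)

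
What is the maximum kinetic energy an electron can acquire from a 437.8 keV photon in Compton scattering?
276.4589 keV

Maximum energy transfer occurs at θ = 180° (backscattering).

Initial photon: E₀ = 437.8 keV → λ₀ = 2.8320 pm

Maximum Compton shift (at 180°):
Δλ_max = 2λ_C = 2 × 2.4263 = 4.8526 pm

Final wavelength:
λ' = 2.8320 + 4.8526 = 7.6846 pm

Minimum photon energy (maximum energy to electron):
E'_min = hc/λ' = 161.3411 keV

Maximum electron kinetic energy:
K_max = E₀ - E'_min = 437.8000 - 161.3411 = 276.4589 keV

(Intermediate values are shown rounded; full precision is carried through to the final answer.)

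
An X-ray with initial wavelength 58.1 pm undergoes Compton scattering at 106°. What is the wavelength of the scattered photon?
61.1951 pm

Using the Compton scattering formula:
λ' = λ + Δλ = λ + λ_C(1 - cos θ)

Given:
- Initial wavelength λ = 58.1 pm
- Scattering angle θ = 106°
- Compton wavelength λ_C ≈ 2.4263 pm

Calculate the shift:
Δλ = 2.4263 × (1 - cos(106°))
Δλ = 2.4263 × 1.2756
Δλ = 3.0951 pm

Final wavelength:
λ' = 58.1 + 3.0951 = 61.1951 pm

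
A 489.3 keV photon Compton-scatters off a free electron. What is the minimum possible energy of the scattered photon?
167.8517 keV (at θ = 180°)

The scattered photon has minimum energy when its wavelength is maximum, i.e., when the Compton shift Δλ = λ_C(1 − cos θ) is maximum. This occurs at θ = 180° (backscattering), giving Δλ_max = 2λ_C = 4.8526 pm.

Initial wavelength: λ₀ = hc/E₀ = 2.5339 pm
Maximum final wavelength: λ'_max = λ₀ + 2λ_C = 2.5339 + 4.8526 = 7.3865 pm
Minimum final energy: E'_min = hc/λ'_max = 167.8517 keV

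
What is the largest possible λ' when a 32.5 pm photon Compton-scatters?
37.3526 pm (at θ = 180°)

The Compton shift is Δλ = λ_C(1 − cos θ).

Since cos θ ranges from −1 to 1, the factor (1 − cos θ) ranges from 0 to 2; the maximum shift occurs at θ = 180° (backscattering):
Δλ_max = 2λ_C = 2 × 2.4263 pm = 4.8526 pm

Maximum scattered wavelength:
λ'_max = λ₀ + Δλ_max = 32.5 + 4.8526 = 37.3526 pm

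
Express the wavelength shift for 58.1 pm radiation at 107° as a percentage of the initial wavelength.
5.3971%

Calculate the Compton shift:
Δλ = λ_C(1 - cos(107°))
Δλ = 2.4263 × (1 - cos(107°))
Δλ = 2.4263 × 1.2924
Δλ = 3.1357 pm

Percentage change:
(Δλ/λ₀) × 100 = (3.1357/58.1) × 100
= 5.3971%

(Intermediate values are shown rounded; full precision is carried through to the final answer.)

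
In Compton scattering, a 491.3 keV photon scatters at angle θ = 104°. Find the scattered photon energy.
223.9242 keV

First convert energy to wavelength:
λ = hc/E, with hc ≈ 1239.842 keV·pm (i.e. 1239.842 eV·nm)

For E = 491.3 keV = 491300 eV:
λ = 1239.842 keV·pm / 491.3 keV
λ = 2.5236 pm

Calculate the Compton shift:
Δλ = λ_C(1 - cos(104°)) = 2.4263 × 1.2419
Δλ = 3.0133 pm

Final wavelength:
λ' = 2.5236 + 3.0133 = 5.5369 pm

Final energy:
E' = hc/λ' = 1239.842 / 5.5369 = 223.9242 keV

(Intermediate values are shown rounded; full precision is carried through to the final answer.)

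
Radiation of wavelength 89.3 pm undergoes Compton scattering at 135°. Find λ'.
93.4420 pm

Using the Compton formula: λ' = λ + λ_C(1 − cos θ)

For θ = 135°, cos θ = -√2/2 (exact) ≈ -0.7071, so:
1 − cos 135° = 1 − (-√2/2) ≈ 1.7071

Δλ = λ_C × 1.7071 = 2.4263 × 1.7071 = 4.1420 pm

λ' = 89.3 + 4.1420 = 93.4420 pm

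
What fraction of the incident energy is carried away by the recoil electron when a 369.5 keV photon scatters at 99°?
0.4554 (or 45.54%)

Calculate initial and final photon energies:

Initial: E₀ = 369.5 keV → λ₀ = 3.3555 pm
Compton shift: Δλ = 2.8059 pm
Final wavelength: λ' = 6.1613 pm
Final energy: E' = 201.2297 keV

Fractional energy loss:
(E₀ - E')/E₀ = (369.5000 - 201.2297)/369.5000
= 168.2703/369.5000
= 0.4554
= 45.54%

(Intermediate values are shown rounded; full precision is carried through to the final answer.)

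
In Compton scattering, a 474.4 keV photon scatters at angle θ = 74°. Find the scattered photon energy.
283.6503 keV

First convert energy to wavelength:
λ = hc/E, with hc ≈ 1239.842 keV·pm (i.e. 1239.842 eV·nm)

For E = 474.4 keV = 474400 eV:
λ = 1239.842 keV·pm / 474.4 keV
λ = 2.6135 pm

Calculate the Compton shift:
Δλ = λ_C(1 - cos(74°)) = 2.4263 × 0.7244
Δλ = 1.7575 pm

Final wavelength:
λ' = 2.6135 + 1.7575 = 4.3710 pm

Final energy:
E' = hc/λ' = 1239.842 / 4.3710 = 283.6503 keV

(Intermediate values are shown rounded; full precision is carried through to the final answer.)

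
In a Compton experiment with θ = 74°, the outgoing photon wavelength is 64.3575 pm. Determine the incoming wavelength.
62.6000 pm

From λ' = λ + Δλ, we have λ = λ' - Δλ

First calculate the Compton shift:
Δλ = λ_C(1 - cos θ)
Δλ = 2.4263 × (1 - cos(74°))
Δλ = 2.4263 × 0.7244
Δλ = 1.7575 pm

Initial wavelength:
λ = λ' - Δλ
λ = 64.3575 - 1.7575
λ = 62.6000 pm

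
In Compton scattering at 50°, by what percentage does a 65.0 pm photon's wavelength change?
1.3334%

Calculate the Compton shift:
Δλ = λ_C(1 - cos(50°))
Δλ = 2.4263 × (1 - cos(50°))
Δλ = 2.4263 × 0.3572
Δλ = 0.8667 pm

Percentage change:
(Δλ/λ₀) × 100 = (0.8667/65.0) × 100
= 1.3334%

(Intermediate values are shown rounded; full precision is carried through to the final answer.)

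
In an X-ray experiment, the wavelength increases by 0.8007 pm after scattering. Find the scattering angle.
47.93°

From the Compton formula Δλ = λ_C(1 - cos θ), we can solve for θ:

cos θ = 1 - Δλ/λ_C

Given:
- Δλ = 0.8007 pm
- λ_C = h/(m_e·c) ≈ 2.42631024 pm

cos θ = 1 - 0.8007/2.42631024
cos θ = 1 - 0.330007
cos θ = 0.669993

θ = arccos(0.669993)
θ = 47.93°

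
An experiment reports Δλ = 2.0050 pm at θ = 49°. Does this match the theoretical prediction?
No, inconsistent

Calculate the expected shift for θ = 49°:

Δλ_expected = λ_C(1 - cos(49°))
Δλ_expected = 2.4263 × (1 - cos(49°))
Δλ_expected = 2.4263 × 0.3439
Δλ_expected = 0.8345 pm

Given shift: 2.0050 pm
Expected shift: 0.8345 pm
Difference: 1.1705 pm

The values do not match. The given shift corresponds to θ ≈ 80.0°, not 49°.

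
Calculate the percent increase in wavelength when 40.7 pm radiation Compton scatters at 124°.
9.2951%

Calculate the Compton shift:
Δλ = λ_C(1 - cos(124°))
Δλ = 2.4263 × (1 - cos(124°))
Δλ = 2.4263 × 1.5592
Δλ = 3.7831 pm

Percentage change:
(Δλ/λ₀) × 100 = (3.7831/40.7) × 100
= 9.2951%

(Intermediate values are shown rounded; full precision is carried through to the final answer.)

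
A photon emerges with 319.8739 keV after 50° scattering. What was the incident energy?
412.0000 keV

Convert final energy to wavelength (hc ≈ 1239.842 keV·pm):
λ' = hc/E' = 1239.842 / 319.8739 = 3.8760 pm

Calculate the Compton shift:
Δλ = λ_C(1 - cos(50°))
Δλ = 2.4263 × (1 - cos(50°))
Δλ = 0.8667 pm

Initial wavelength:
λ = λ' - Δλ = 3.8760 - 0.8667 = 3.0093 pm

Initial energy:
E = hc/λ = 1239.842 / 3.0093 = 412.0000 keV

(Intermediate values are shown rounded; full precision is carried through to the final answer.)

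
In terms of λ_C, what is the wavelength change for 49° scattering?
0.3439 λ_C

The Compton shift formula is:
Δλ = λ_C(1 - cos θ)

Dividing both sides by λ_C:
Δλ/λ_C = 1 - cos θ

For θ = 49°:
Δλ/λ_C = 1 - cos(49°)
Δλ/λ_C = 1 - 0.6561
Δλ/λ_C = 0.3439

This means the shift is 0.3439 × λ_C = 0.8345 pm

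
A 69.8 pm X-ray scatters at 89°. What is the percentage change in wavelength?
3.4154%

Calculate the Compton shift:
Δλ = λ_C(1 - cos(89°))
Δλ = 2.4263 × (1 - cos(89°))
Δλ = 2.4263 × 0.9825
Δλ = 2.3840 pm

Percentage change:
(Δλ/λ₀) × 100 = (2.3840/69.8) × 100
= 3.4154%

(Intermediate values are shown rounded; full precision is carried through to the final answer.)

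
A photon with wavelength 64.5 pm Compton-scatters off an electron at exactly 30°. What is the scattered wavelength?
64.8251 pm

Using the Compton formula: λ' = λ + λ_C(1 − cos θ)

For θ = 30°, cos θ = √3/2 (exact) ≈ 0.8660, so:
1 − cos 30° = 1 − (√3/2) ≈ 0.1340

Δλ = λ_C × 0.1340 = 2.4263 × 0.1340 = 0.3251 pm

λ' = 64.5 + 0.3251 = 64.8251 pm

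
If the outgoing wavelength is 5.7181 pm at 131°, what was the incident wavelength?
1.7000 pm

From λ' = λ + Δλ, we have λ = λ' - Δλ

First calculate the Compton shift:
Δλ = λ_C(1 - cos θ)
Δλ = 2.4263 × (1 - cos(131°))
Δλ = 2.4263 × 1.6561
Δλ = 4.0181 pm

Initial wavelength:
λ = λ' - Δλ
λ = 5.7181 - 4.0181
λ = 1.7000 pm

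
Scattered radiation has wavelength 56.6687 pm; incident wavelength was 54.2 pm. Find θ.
91.00°

First find the wavelength shift:
Δλ = λ' - λ = 56.6687 - 54.2 = 2.4687 pm

Using Δλ = λ_C(1 - cos θ), with λ_C = h/(m_e·c) ≈ 2.42631024 pm:
cos θ = 1 - Δλ/λ_C
cos θ = 1 - 2.4687/2.42631024
cos θ = -0.017471

θ = arccos(-0.017471)
θ = 91.00°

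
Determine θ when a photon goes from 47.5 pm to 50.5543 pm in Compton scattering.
105.00°

First find the wavelength shift:
Δλ = λ' - λ = 50.5543 - 47.5 = 3.0543 pm

Using Δλ = λ_C(1 - cos θ), with λ_C = h/(m_e·c) ≈ 2.42631024 pm:
cos θ = 1 - Δλ/λ_C
cos θ = 1 - 3.0543/2.42631024
cos θ = -0.258825

θ = arccos(-0.258825)
θ = 105.00°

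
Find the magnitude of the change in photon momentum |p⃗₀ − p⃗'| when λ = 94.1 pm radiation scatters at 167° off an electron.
1.3654e-23 kg·m/s

Photon momentum magnitude is p = h/λ.

Initial momentum:
p₀ = h/λ = 6.6261e-34/9.4100e-11 = 7.0415e-24 kg·m/s

After scattering:
λ' = λ + Δλ = 94.1 + 4.7904 = 98.8904 pm
p' = h/λ' = 6.6261e-34/9.8890e-11 = 6.7004e-24 kg·m/s

Momentum is a vector; the scattered photon's direction makes angle θ = 167° with the incident direction. The magnitude of the vector change Δp⃗ = p⃗₀ − p⃗' is found from the law of cosines:
|Δp⃗|² = p₀² + p'² − 2p₀p'cos θ
|Δp⃗|² = (7.0415e-24)² + (6.7004e-24)² − 2·7.0415e-24·6.7004e-24·cos(167°)
|Δp⃗| = 1.3654e-23 kg·m/s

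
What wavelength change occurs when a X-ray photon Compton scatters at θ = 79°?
1.9633 pm

Using the Compton scattering formula:
Δλ = λ_C(1 - cos θ)

where λ_C = h/(m_e·c) ≈ 2.4263 pm is the Compton wavelength of an electron.

For θ = 79°:
cos(79°) = 0.1908
1 - cos(79°) = 0.8092

Δλ = 2.4263 × 0.8092
Δλ = 1.9633 pm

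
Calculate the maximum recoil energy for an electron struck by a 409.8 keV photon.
252.4217 keV

Maximum energy transfer occurs at θ = 180° (backscattering).

Initial photon: E₀ = 409.8 keV → λ₀ = 3.0255 pm

Maximum Compton shift (at 180°):
Δλ_max = 2λ_C = 2 × 2.4263 = 4.8526 pm

Final wavelength:
λ' = 3.0255 + 4.8526 = 7.8781 pm

Minimum photon energy (maximum energy to electron):
E'_min = hc/λ' = 157.3783 keV

Maximum electron kinetic energy:
K_max = E₀ - E'_min = 409.8000 - 157.3783 = 252.4217 keV

(Intermediate values are shown rounded; full precision is carried through to the final answer.)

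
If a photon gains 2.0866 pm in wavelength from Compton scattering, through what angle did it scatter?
81.95°

From the Compton formula Δλ = λ_C(1 - cos θ), we can solve for θ:

cos θ = 1 - Δλ/λ_C

Given:
- Δλ = 2.0866 pm
- λ_C = h/(m_e·c) ≈ 2.42631024 pm

cos θ = 1 - 2.0866/2.42631024
cos θ = 1 - 0.859989
cos θ = 0.140011

θ = arccos(0.140011)
θ = 81.95°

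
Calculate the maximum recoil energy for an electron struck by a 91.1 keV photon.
23.9447 keV

Maximum energy transfer occurs at θ = 180° (backscattering).

Initial photon: E₀ = 91.1 keV → λ₀ = 13.6097 pm

Maximum Compton shift (at 180°):
Δλ_max = 2λ_C = 2 × 2.4263 = 4.8526 pm

Final wavelength:
λ' = 13.6097 + 4.8526 = 18.4623 pm

Minimum photon energy (maximum energy to electron):
E'_min = hc/λ' = 67.1553 keV

Maximum electron kinetic energy:
K_max = E₀ - E'_min = 91.1000 - 67.1553 = 23.9447 keV

(Intermediate values are shown rounded; full precision is carried through to the final answer.)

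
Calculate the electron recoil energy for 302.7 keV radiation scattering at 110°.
134.0622 keV

By energy conservation: K_e = E_initial - E_final

First find the scattered photon energy:
Initial wavelength: λ = hc/E = 4.0959 pm
Compton shift: Δλ = λ_C(1 - cos(110°)) = 3.2562 pm
Final wavelength: λ' = 4.0959 + 3.2562 = 7.3521 pm
Final photon energy: E' = hc/λ' = 168.6378 keV

Electron kinetic energy:
K_e = E - E' = 302.7000 - 168.6378 = 134.0622 keV

(Intermediate values are shown rounded; full precision is carried through to the final answer.)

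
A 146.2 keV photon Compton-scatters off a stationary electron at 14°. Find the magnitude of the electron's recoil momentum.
1.8975e-23 kg·m/s

The electron is initially at rest, so by conservation of momentum:
p⃗_e = p⃗₀ − p⃗'  (incident photon momentum minus scattered photon momentum)

Photon momentum magnitudes (p = h/λ = E/c):
λ₀ = hc/E₀ = 8.4805 pm → p₀ = h/λ₀ = 7.8133e-23 kg·m/s
Δλ = λ_C(1 − cos 14°) = 0.0721 pm
λ' = 8.5525 pm → p' = h/λ' = 7.7475e-23 kg·m/s

The scattered photon makes angle θ = 14° with the incident direction, so by the law of cosines:
|p⃗_e|² = p₀² + p'² − 2p₀p'cos θ
|p⃗_e|² = (7.8133e-23)² + (7.7475e-23)² − 2·7.8133e-23·7.7475e-23·cos(14°)
|p⃗_e| = 1.8975e-23 kg·m/s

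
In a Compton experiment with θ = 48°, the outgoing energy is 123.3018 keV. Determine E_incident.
134.0000 keV

Convert final energy to wavelength (hc ≈ 1239.842 keV·pm):
λ' = hc/E' = 1239.842 / 123.3018 = 10.0553 pm

Calculate the Compton shift:
Δλ = λ_C(1 - cos(48°))
Δλ = 2.4263 × (1 - cos(48°))
Δλ = 0.8028 pm

Initial wavelength:
λ = λ' - Δλ = 10.0553 - 0.8028 = 9.2526 pm

Initial energy:
E = hc/λ = 1239.842 / 9.2526 = 134.0000 keV

(Intermediate values are shown rounded; full precision is carried through to the final answer.)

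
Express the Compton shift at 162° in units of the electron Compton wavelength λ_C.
1.9511 λ_C

The Compton shift formula is:
Δλ = λ_C(1 - cos θ)

Dividing both sides by λ_C:
Δλ/λ_C = 1 - cos θ

For θ = 162°:
Δλ/λ_C = 1 - cos(162°)
Δλ/λ_C = 1 - -0.9511
Δλ/λ_C = 1.9511

This means the shift is 1.9511 × λ_C = 4.7339 pm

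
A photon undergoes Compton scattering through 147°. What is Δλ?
4.4612 pm

Using the Compton scattering formula:
Δλ = λ_C(1 - cos θ)

where λ_C = h/(m_e·c) ≈ 2.4263 pm is the Compton wavelength of an electron.

For θ = 147°:
cos(147°) = -0.8387
1 - cos(147°) = 1.8387

Δλ = 2.4263 × 1.8387
Δλ = 4.4612 pm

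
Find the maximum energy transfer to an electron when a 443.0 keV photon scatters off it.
280.9580 keV

Maximum energy transfer occurs at θ = 180° (backscattering).

Initial photon: E₀ = 443.0 keV → λ₀ = 2.7987 pm

Maximum Compton shift (at 180°):
Δλ_max = 2λ_C = 2 × 2.4263 = 4.8526 pm

Final wavelength:
λ' = 2.7987 + 4.8526 = 7.6514 pm

Minimum photon energy (maximum energy to electron):
E'_min = hc/λ' = 162.0420 keV

Maximum electron kinetic energy:
K_max = E₀ - E'_min = 443.0000 - 162.0420 = 280.9580 keV

(Intermediate values are shown rounded; full precision is carried through to the final answer.)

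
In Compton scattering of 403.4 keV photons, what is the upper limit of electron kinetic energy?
246.9748 keV

Maximum energy transfer occurs at θ = 180° (backscattering).

Initial photon: E₀ = 403.4 keV → λ₀ = 3.0735 pm

Maximum Compton shift (at 180°):
Δλ_max = 2λ_C = 2 × 2.4263 = 4.8526 pm

Final wavelength:
λ' = 3.0735 + 4.8526 = 7.9261 pm

Minimum photon energy (maximum energy to electron):
E'_min = hc/λ' = 156.4252 keV

Maximum electron kinetic energy:
K_max = E₀ - E'_min = 403.4000 - 156.4252 = 246.9748 keV

(Intermediate values are shown rounded; full precision is carried through to the final answer.)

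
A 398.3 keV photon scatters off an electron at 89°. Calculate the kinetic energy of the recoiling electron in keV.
172.7429 keV

By energy conservation: K_e = E_initial - E_final

First find the scattered photon energy:
Initial wavelength: λ = hc/E = 3.1128 pm
Compton shift: Δλ = λ_C(1 - cos(89°)) = 2.3840 pm
Final wavelength: λ' = 3.1128 + 2.3840 = 5.4968 pm
Final photon energy: E' = hc/λ' = 225.5571 keV

Electron kinetic energy:
K_e = E - E' = 398.3000 - 225.5571 = 172.7429 keV

(Intermediate values are shown rounded; full precision is carried through to the final answer.)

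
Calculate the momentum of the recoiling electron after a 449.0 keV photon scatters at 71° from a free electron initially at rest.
2.3820e-22 kg·m/s

The electron is initially at rest, so by conservation of momentum:
p⃗_e = p⃗₀ − p⃗'  (incident photon momentum minus scattered photon momentum)

Photon momentum magnitudes (p = h/λ = E/c):
λ₀ = hc/E₀ = 2.7613 pm → p₀ = h/λ₀ = 2.3996e-22 kg·m/s
Δλ = λ_C(1 − cos 71°) = 1.6364 pm
λ' = 4.3977 pm → p' = h/λ' = 1.5067e-22 kg·m/s

The scattered photon makes angle θ = 71° with the incident direction, so by the law of cosines:
|p⃗_e|² = p₀² + p'² − 2p₀p'cos θ
|p⃗_e|² = (2.3996e-22)² + (1.5067e-22)² − 2·2.3996e-22·1.5067e-22·cos(71°)
|p⃗_e| = 2.3820e-22 kg·m/s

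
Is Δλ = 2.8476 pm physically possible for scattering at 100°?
Yes, consistent

Calculate the expected shift for θ = 100°:

Δλ_expected = λ_C(1 - cos(100°))
Δλ_expected = 2.4263 × (1 - cos(100°))
Δλ_expected = 2.4263 × 1.1736
Δλ_expected = 2.8476 pm

Given shift: 2.8476 pm
Expected shift: 2.8476 pm
Difference: 0.0000 pm

The values match. This is consistent with Compton scattering at the stated angle.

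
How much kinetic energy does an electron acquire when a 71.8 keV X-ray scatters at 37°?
1.9756 keV

By energy conservation: K_e = E_initial - E_final

First find the scattered photon energy:
Initial wavelength: λ = hc/E = 17.2680 pm
Compton shift: Δλ = λ_C(1 - cos(37°)) = 0.4886 pm
Final wavelength: λ' = 17.2680 + 0.4886 = 17.7566 pm
Final photon energy: E' = hc/λ' = 69.8244 keV

Electron kinetic energy:
K_e = E - E' = 71.8000 - 69.8244 = 1.9756 keV

(Intermediate values are shown rounded; full precision is carried through to the final answer.)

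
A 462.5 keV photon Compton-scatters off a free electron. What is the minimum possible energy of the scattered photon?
164.5802 keV (at θ = 180°)

The scattered photon has minimum energy when its wavelength is maximum, i.e., when the Compton shift Δλ = λ_C(1 − cos θ) is maximum. This occurs at θ = 180° (backscattering), giving Δλ_max = 2λ_C = 4.8526 pm.

Initial wavelength: λ₀ = hc/E₀ = 2.6807 pm
Maximum final wavelength: λ'_max = λ₀ + 2λ_C = 2.6807 + 4.8526 = 7.5334 pm
Minimum final energy: E'_min = hc/λ'_max = 164.5802 keV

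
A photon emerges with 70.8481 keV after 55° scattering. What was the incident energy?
75.3000 keV

Convert final energy to wavelength (hc ≈ 1239.842 keV·pm):
λ' = hc/E' = 1239.842 / 70.8481 = 17.5000 pm

Calculate the Compton shift:
Δλ = λ_C(1 - cos(55°))
Δλ = 2.4263 × (1 - cos(55°))
Δλ = 1.0346 pm

Initial wavelength:
λ = λ' - Δλ = 17.5000 - 1.0346 = 16.4654 pm

Initial energy:
E = hc/λ = 1239.842 / 16.4654 = 75.3000 keV

(Intermediate values are shown rounded; full precision is carried through to the final answer.)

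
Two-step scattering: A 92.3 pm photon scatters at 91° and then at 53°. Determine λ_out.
95.7348 pm

Apply Compton shift twice:

First scattering at θ₁ = 91°:
Δλ₁ = λ_C(1 - cos(91°))
Δλ₁ = 2.4263 × 1.0175
Δλ₁ = 2.4687 pm

After first scattering:
λ₁ = 92.3 + 2.4687 = 94.7687 pm

Second scattering at θ₂ = 53°:
Δλ₂ = λ_C(1 - cos(53°))
Δλ₂ = 2.4263 × 0.3982
Δλ₂ = 0.9661 pm

Final wavelength:
λ₂ = 94.7687 + 0.9661 = 95.7348 pm

Total shift: Δλ_total = 2.4687 + 0.9661 = 3.4348 pm

(Intermediate values are shown rounded; full precision is carried through to the final answer.)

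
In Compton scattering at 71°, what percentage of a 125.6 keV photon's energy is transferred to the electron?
0.1422 (or 14.22%)

Calculate initial and final photon energies:

Initial: E₀ = 125.6 keV → λ₀ = 9.8714 pm
Compton shift: Δλ = 1.6364 pm
Final wavelength: λ' = 11.5077 pm
Final energy: E' = 107.7399 keV

Fractional energy loss:
(E₀ - E')/E₀ = (125.6000 - 107.7399)/125.6000
= 17.8601/125.6000
= 0.1422
= 14.22%

(Intermediate values are shown rounded; full precision is carried through to the final answer.)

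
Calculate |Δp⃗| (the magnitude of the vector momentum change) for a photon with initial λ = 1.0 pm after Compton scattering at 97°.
7.0675e-22 kg·m/s

Photon momentum magnitude is p = h/λ.

Initial momentum:
p₀ = h/λ = 6.6261e-34/1.0000e-12 = 6.6261e-22 kg·m/s

After scattering:
λ' = λ + Δλ = 1.0 + 2.7220 = 3.7220 pm
p' = h/λ' = 6.6261e-34/3.7220e-12 = 1.7802e-22 kg·m/s

Momentum is a vector; the scattered photon's direction makes angle θ = 97° with the incident direction. The magnitude of the vector change Δp⃗ = p⃗₀ − p⃗' is found from the law of cosines:
|Δp⃗|² = p₀² + p'² − 2p₀p'cos θ
|Δp⃗|² = (6.6261e-22)² + (1.7802e-22)² − 2·6.6261e-22·1.7802e-22·cos(97°)
|Δp⃗| = 7.0675e-22 kg·m/s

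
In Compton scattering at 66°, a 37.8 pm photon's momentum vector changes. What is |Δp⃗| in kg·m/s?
1.8752e-23 kg·m/s

Photon momentum magnitude is p = h/λ.

Initial momentum:
p₀ = h/λ = 6.6261e-34/3.7800e-11 = 1.7529e-23 kg·m/s

After scattering:
λ' = λ + Δλ = 37.8 + 1.4394 = 39.2394 pm
p' = h/λ' = 6.6261e-34/3.9239e-11 = 1.6886e-23 kg·m/s

Momentum is a vector; the scattered photon's direction makes angle θ = 66° with the incident direction. The magnitude of the vector change Δp⃗ = p⃗₀ − p⃗' is found from the law of cosines:
|Δp⃗|² = p₀² + p'² − 2p₀p'cos θ
|Δp⃗|² = (1.7529e-23)² + (1.6886e-23)² − 2·1.7529e-23·1.6886e-23·cos(66°)
|Δp⃗| = 1.8752e-23 kg·m/s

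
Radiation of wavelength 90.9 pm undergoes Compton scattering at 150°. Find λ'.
95.4276 pm

Using the Compton formula: λ' = λ + λ_C(1 − cos θ)

For θ = 150°, cos θ = -√3/2 (exact) ≈ -0.8660, so:
1 − cos 150° = 1 − (-√3/2) ≈ 1.8660

Δλ = λ_C × 1.8660 = 2.4263 × 1.8660 = 4.5276 pm

λ' = 90.9 + 4.5276 = 95.4276 pm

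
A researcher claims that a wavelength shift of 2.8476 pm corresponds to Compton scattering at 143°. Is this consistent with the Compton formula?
No, inconsistent

Calculate the expected shift for θ = 143°:

Δλ_expected = λ_C(1 - cos(143°))
Δλ_expected = 2.4263 × (1 - cos(143°))
Δλ_expected = 2.4263 × 1.7986
Δλ_expected = 4.3640 pm

Given shift: 2.8476 pm
Expected shift: 4.3640 pm
Difference: 1.5164 pm

The values do not match. The given shift corresponds to θ ≈ 100.0°, not 143°.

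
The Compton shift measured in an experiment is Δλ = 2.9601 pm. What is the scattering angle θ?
102.71°

From the Compton formula Δλ = λ_C(1 - cos θ), we can solve for θ:

cos θ = 1 - Δλ/λ_C

Given:
- Δλ = 2.9601 pm
- λ_C = h/(m_e·c) ≈ 2.42631024 pm

cos θ = 1 - 2.9601/2.42631024
cos θ = 1 - 1.220001
cos θ = -0.220001

θ = arccos(-0.220001)
θ = 102.71°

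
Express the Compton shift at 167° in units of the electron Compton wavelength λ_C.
1.9744 λ_C

The Compton shift formula is:
Δλ = λ_C(1 - cos θ)

Dividing both sides by λ_C:
Δλ/λ_C = 1 - cos θ

For θ = 167°:
Δλ/λ_C = 1 - cos(167°)
Δλ/λ_C = 1 - -0.9744
Δλ/λ_C = 1.9744

This means the shift is 1.9744 × λ_C = 4.7904 pm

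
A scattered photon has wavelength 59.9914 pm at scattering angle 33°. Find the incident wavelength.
59.6000 pm

From λ' = λ + Δλ, we have λ = λ' - Δλ

First calculate the Compton shift:
Δλ = λ_C(1 - cos θ)
Δλ = 2.4263 × (1 - cos(33°))
Δλ = 2.4263 × 0.1613
Δλ = 0.3914 pm

Initial wavelength:
λ = λ' - Δλ
λ = 59.9914 - 0.3914
λ = 59.6000 pm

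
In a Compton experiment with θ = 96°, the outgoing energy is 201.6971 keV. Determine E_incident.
357.5999 keV

Convert final energy to wavelength (hc ≈ 1239.842 keV·pm):
λ' = hc/E' = 1239.842 / 201.6971 = 6.1470 pm

Calculate the Compton shift:
Δλ = λ_C(1 - cos(96°))
Δλ = 2.4263 × (1 - cos(96°))
Δλ = 2.6799 pm

Initial wavelength:
λ = λ' - Δλ = 6.1470 - 2.6799 = 3.4671 pm

Initial energy:
E = hc/λ = 1239.842 / 3.4671 = 357.5999 keV

(Intermediate values are shown rounded; full precision is carried through to the final answer.)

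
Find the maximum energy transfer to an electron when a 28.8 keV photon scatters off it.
2.9175 keV

Maximum energy transfer occurs at θ = 180° (backscattering).

Initial photon: E₀ = 28.8 keV → λ₀ = 43.0501 pm

Maximum Compton shift (at 180°):
Δλ_max = 2λ_C = 2 × 2.4263 = 4.8526 pm

Final wavelength:
λ' = 43.0501 + 4.8526 = 47.9027 pm

Minimum photon energy (maximum energy to electron):
E'_min = hc/λ' = 25.8825 keV

Maximum electron kinetic energy:
K_max = E₀ - E'_min = 28.8000 - 25.8825 = 2.9175 keV

(Intermediate values are shown rounded; full precision is carried through to the final answer.)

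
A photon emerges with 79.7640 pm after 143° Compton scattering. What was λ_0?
75.4000 pm

From λ' = λ + Δλ, we have λ = λ' - Δλ

First calculate the Compton shift:
Δλ = λ_C(1 - cos θ)
Δλ = 2.4263 × (1 - cos(143°))
Δλ = 2.4263 × 1.7986
Δλ = 4.3640 pm

Initial wavelength:
λ = λ' - Δλ
λ = 79.7640 - 4.3640
λ = 75.4000 pm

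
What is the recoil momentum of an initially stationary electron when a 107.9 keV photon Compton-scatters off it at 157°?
9.6768e-23 kg·m/s

The electron is initially at rest, so by conservation of momentum:
p⃗_e = p⃗₀ − p⃗'  (incident photon momentum minus scattered photon momentum)

Photon momentum magnitudes (p = h/λ = E/c):
λ₀ = hc/E₀ = 11.4907 pm → p₀ = h/λ₀ = 5.7665e-23 kg·m/s
Δλ = λ_C(1 − cos 157°) = 4.6597 pm
λ' = 16.1504 pm → p' = h/λ' = 4.1027e-23 kg·m/s

The scattered photon makes angle θ = 157° with the incident direction, so by the law of cosines:
|p⃗_e|² = p₀² + p'² − 2p₀p'cos θ
|p⃗_e|² = (5.7665e-23)² + (4.1027e-23)² − 2·5.7665e-23·4.1027e-23·cos(157°)
|p⃗_e| = 9.6768e-23 kg·m/s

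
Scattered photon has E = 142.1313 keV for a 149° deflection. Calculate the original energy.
293.9999 keV

Convert final energy to wavelength (hc ≈ 1239.842 keV·pm):
λ' = hc/E' = 1239.842 / 142.1313 = 8.7232 pm

Calculate the Compton shift:
Δλ = λ_C(1 - cos(149°))
Δλ = 2.4263 × (1 - cos(149°))
Δλ = 4.5061 pm

Initial wavelength:
λ = λ' - Δλ = 8.7232 - 4.5061 = 4.2172 pm

Initial energy:
E = hc/λ = 1239.842 / 4.2172 = 293.9999 keV

(Intermediate values are shown rounded; full precision is carried through to the final answer.)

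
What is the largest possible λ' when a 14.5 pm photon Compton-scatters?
19.3526 pm (at θ = 180°)

The Compton shift is Δλ = λ_C(1 − cos θ).

Since cos θ ranges from −1 to 1, the factor (1 − cos θ) ranges from 0 to 2; the maximum shift occurs at θ = 180° (backscattering):
Δλ_max = 2λ_C = 2 × 2.4263 pm = 4.8526 pm

Maximum scattered wavelength:
λ'_max = λ₀ + Δλ_max = 14.5 + 4.8526 = 19.3526 pm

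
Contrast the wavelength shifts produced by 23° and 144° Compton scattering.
144° produces the larger shift by a factor of 22.756

Calculate both shifts using Δλ = λ_C(1 - cos θ):

For θ₁ = 23°:
Δλ₁ = 2.4263 × (1 - cos(23°))
Δλ₁ = 2.4263 × 0.0795
Δλ₁ = 0.1929 pm

For θ₂ = 144°:
Δλ₂ = 2.4263 × (1 - cos(144°))
Δλ₂ = 2.4263 × 1.8090
Δλ₂ = 4.3892 pm

The 144° angle produces the larger shift.
Ratio: 4.3892/0.1929 = 22.756

(Intermediate values are shown rounded; full precision is carried through to the final answer.)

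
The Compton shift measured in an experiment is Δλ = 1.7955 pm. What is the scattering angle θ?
74.93°

From the Compton formula Δλ = λ_C(1 - cos θ), we can solve for θ:

cos θ = 1 - Δλ/λ_C

Given:
- Δλ = 1.7955 pm
- λ_C = h/(m_e·c) ≈ 2.42631024 pm

cos θ = 1 - 1.7955/2.42631024
cos θ = 1 - 0.740013
cos θ = 0.259987

θ = arccos(0.259987)
θ = 74.93°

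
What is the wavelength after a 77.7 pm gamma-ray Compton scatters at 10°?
77.7369 pm

Using the Compton scattering formula:
λ' = λ + Δλ = λ + λ_C(1 - cos θ)

Given:
- Initial wavelength λ = 77.7 pm
- Scattering angle θ = 10°
- Compton wavelength λ_C ≈ 2.4263 pm

Calculate the shift:
Δλ = 2.4263 × (1 - cos(10°))
Δλ = 2.4263 × 0.0152
Δλ = 0.0369 pm

Final wavelength:
λ' = 77.7 + 0.0369 = 77.7369 pm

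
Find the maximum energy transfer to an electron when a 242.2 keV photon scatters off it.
117.8640 keV

Maximum energy transfer occurs at θ = 180° (backscattering).

Initial photon: E₀ = 242.2 keV → λ₀ = 5.1191 pm

Maximum Compton shift (at 180°):
Δλ_max = 2λ_C = 2 × 2.4263 = 4.8526 pm

Final wavelength:
λ' = 5.1191 + 4.8526 = 9.9717 pm

Minimum photon energy (maximum energy to electron):
E'_min = hc/λ' = 124.3360 keV

Maximum electron kinetic energy:
K_max = E₀ - E'_min = 242.2000 - 124.3360 = 117.8640 keV

(Intermediate values are shown rounded; full precision is carried through to the final answer.)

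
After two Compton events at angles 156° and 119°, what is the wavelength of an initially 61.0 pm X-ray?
69.2455 pm

Apply Compton shift twice:

First scattering at θ₁ = 156°:
Δλ₁ = λ_C(1 - cos(156°))
Δλ₁ = 2.4263 × 1.9135
Δλ₁ = 4.6429 pm

After first scattering:
λ₁ = 61.0 + 4.6429 = 65.6429 pm

Second scattering at θ₂ = 119°:
Δλ₂ = λ_C(1 - cos(119°))
Δλ₂ = 2.4263 × 1.4848
Δλ₂ = 3.6026 pm

Final wavelength:
λ₂ = 65.6429 + 3.6026 = 69.2455 pm

Total shift: Δλ_total = 4.6429 + 3.6026 = 8.2455 pm

(Intermediate values are shown rounded; full precision is carried through to the final answer.)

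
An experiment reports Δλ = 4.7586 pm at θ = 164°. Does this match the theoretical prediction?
Yes, consistent

Calculate the expected shift for θ = 164°:

Δλ_expected = λ_C(1 - cos(164°))
Δλ_expected = 2.4263 × (1 - cos(164°))
Δλ_expected = 2.4263 × 1.9613
Δλ_expected = 4.7586 pm

Given shift: 4.7586 pm
Expected shift: 4.7586 pm
Difference: 0.0000 pm

The values match. This is consistent with Compton scattering at the stated angle.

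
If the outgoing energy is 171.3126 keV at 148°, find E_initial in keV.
450.2999 keV

Convert final energy to wavelength (hc ≈ 1239.842 keV·pm):
λ' = hc/E' = 1239.842 / 171.3126 = 7.2373 pm

Calculate the Compton shift:
Δλ = λ_C(1 - cos(148°))
Δλ = 2.4263 × (1 - cos(148°))
Δλ = 4.4839 pm

Initial wavelength:
λ = λ' - Δλ = 7.2373 - 4.4839 = 2.7534 pm

Initial energy:
E = hc/λ = 1239.842 / 2.7534 = 450.2999 keV

(Intermediate values are shown rounded; full precision is carried through to the final answer.)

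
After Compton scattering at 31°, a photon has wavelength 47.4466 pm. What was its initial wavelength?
47.1000 pm

From λ' = λ + Δλ, we have λ = λ' - Δλ

First calculate the Compton shift:
Δλ = λ_C(1 - cos θ)
Δλ = 2.4263 × (1 - cos(31°))
Δλ = 2.4263 × 0.1428
Δλ = 0.3466 pm

Initial wavelength:
λ = λ' - Δλ
λ = 47.4466 - 0.3466
λ = 47.1000 pm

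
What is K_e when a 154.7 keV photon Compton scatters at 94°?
37.8446 keV

By energy conservation: K_e = E_initial - E_final

First find the scattered photon energy:
Initial wavelength: λ = hc/E = 8.0145 pm
Compton shift: Δλ = λ_C(1 - cos(94°)) = 2.5956 pm
Final wavelength: λ' = 8.0145 + 2.5956 = 10.6101 pm
Final photon energy: E' = hc/λ' = 116.8554 keV

Electron kinetic energy:
K_e = E - E' = 154.7000 - 116.8554 = 37.8446 keV

(Intermediate values are shown rounded; full precision is carried through to the final answer.)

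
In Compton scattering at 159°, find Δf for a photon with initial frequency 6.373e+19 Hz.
3.182e+19 Hz (decrease)

Convert frequency to wavelength (c = 299792458 m/s):
λ₀ = c/f₀ = 299792458/6.373e+19 = 4.7041026e-12 m = 4.7041 pm

Calculate Compton shift:
Δλ = λ_C(1 - cos(159°)) = 4.6915 pm

Final wavelength:
λ' = λ₀ + Δλ = 4.7041 + 4.6915 = 9.3956 pm

Final frequency:
f' = c/λ' = 299792458/9.3955686e-12 = 3.1907857e+19 Hz

Frequency shift (decrease):
Δf = f₀ - f' = 6.373e+19 - 3.1907857e+19 = 3.182e+19 Hz

(Intermediate values are shown rounded; full precision is carried through to the final answer.)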